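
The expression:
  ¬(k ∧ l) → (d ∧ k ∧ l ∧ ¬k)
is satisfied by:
  {k: True, l: True}


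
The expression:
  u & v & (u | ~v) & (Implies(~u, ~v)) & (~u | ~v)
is never true.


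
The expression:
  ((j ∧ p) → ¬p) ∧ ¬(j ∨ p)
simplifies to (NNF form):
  ¬j ∧ ¬p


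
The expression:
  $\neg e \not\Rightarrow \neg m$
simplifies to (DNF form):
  $m \wedge \neg e$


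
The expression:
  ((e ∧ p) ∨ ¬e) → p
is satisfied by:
  {e: True, p: True}
  {e: True, p: False}
  {p: True, e: False}


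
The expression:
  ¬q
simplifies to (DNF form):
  ¬q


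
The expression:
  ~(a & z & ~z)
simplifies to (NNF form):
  True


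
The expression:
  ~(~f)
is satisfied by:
  {f: True}


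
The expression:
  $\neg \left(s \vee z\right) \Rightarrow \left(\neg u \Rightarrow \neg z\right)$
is always true.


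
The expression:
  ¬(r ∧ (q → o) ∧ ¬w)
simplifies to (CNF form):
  (q ∨ w ∨ ¬r) ∧ (w ∨ ¬o ∨ ¬r)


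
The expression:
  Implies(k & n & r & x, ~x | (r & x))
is always true.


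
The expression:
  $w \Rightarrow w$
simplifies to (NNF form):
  $\text{True}$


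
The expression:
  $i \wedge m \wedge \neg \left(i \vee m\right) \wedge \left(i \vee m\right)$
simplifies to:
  $\text{False}$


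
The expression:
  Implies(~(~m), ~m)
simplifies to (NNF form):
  ~m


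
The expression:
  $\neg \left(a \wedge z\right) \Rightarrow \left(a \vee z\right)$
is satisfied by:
  {a: True, z: True}
  {a: True, z: False}
  {z: True, a: False}


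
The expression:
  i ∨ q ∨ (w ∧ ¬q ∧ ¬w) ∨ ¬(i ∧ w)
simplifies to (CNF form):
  True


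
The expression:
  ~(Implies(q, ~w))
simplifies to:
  q & w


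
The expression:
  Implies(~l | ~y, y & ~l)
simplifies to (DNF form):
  y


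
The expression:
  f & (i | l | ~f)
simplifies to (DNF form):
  (f & i) | (f & l)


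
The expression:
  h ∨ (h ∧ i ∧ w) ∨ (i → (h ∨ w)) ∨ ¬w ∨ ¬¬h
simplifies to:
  True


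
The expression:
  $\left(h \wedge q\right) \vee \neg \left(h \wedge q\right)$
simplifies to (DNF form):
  $\text{True}$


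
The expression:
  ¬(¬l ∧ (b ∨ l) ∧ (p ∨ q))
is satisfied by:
  {l: True, q: False, p: False, b: False}
  {l: True, p: True, q: False, b: False}
  {l: True, q: True, p: False, b: False}
  {l: True, p: True, q: True, b: False}
  {l: False, q: False, p: False, b: False}
  {p: True, l: False, q: False, b: False}
  {q: True, l: False, p: False, b: False}
  {p: True, q: True, l: False, b: False}
  {b: True, l: True, q: False, p: False}
  {b: True, p: True, l: True, q: False}
  {b: True, l: True, q: True, p: False}
  {b: True, p: True, l: True, q: True}
  {b: True, l: False, q: False, p: False}


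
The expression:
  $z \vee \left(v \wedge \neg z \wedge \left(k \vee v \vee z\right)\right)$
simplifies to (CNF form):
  $v \vee z$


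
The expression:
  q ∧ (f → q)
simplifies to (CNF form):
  q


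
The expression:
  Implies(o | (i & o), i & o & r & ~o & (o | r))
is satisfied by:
  {o: False}


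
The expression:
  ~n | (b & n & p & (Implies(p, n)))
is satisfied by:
  {b: True, p: True, n: False}
  {b: True, p: False, n: False}
  {p: True, b: False, n: False}
  {b: False, p: False, n: False}
  {b: True, n: True, p: True}


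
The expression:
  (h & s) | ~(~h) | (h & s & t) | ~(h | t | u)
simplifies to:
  h | (~t & ~u)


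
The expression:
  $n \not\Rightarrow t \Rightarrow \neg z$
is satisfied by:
  {t: True, z: False, n: False}
  {z: False, n: False, t: False}
  {n: True, t: True, z: False}
  {n: True, z: False, t: False}
  {t: True, z: True, n: False}
  {z: True, t: False, n: False}
  {n: True, z: True, t: True}


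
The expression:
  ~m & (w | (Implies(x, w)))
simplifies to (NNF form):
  ~m & (w | ~x)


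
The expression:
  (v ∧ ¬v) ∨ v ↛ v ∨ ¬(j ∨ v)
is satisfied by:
  {v: False, j: False}


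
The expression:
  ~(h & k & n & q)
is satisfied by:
  {h: False, k: False, q: False, n: False}
  {n: True, h: False, k: False, q: False}
  {q: True, h: False, k: False, n: False}
  {n: True, q: True, h: False, k: False}
  {k: True, n: False, h: False, q: False}
  {n: True, k: True, h: False, q: False}
  {q: True, k: True, n: False, h: False}
  {n: True, q: True, k: True, h: False}
  {h: True, q: False, k: False, n: False}
  {n: True, h: True, q: False, k: False}
  {q: True, h: True, n: False, k: False}
  {n: True, q: True, h: True, k: False}
  {k: True, h: True, q: False, n: False}
  {n: True, k: True, h: True, q: False}
  {q: True, k: True, h: True, n: False}


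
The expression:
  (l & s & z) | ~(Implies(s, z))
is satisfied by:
  {l: True, s: True, z: False}
  {s: True, z: False, l: False}
  {z: True, l: True, s: True}


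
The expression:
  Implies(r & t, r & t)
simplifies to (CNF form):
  True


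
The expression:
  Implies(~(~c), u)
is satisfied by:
  {u: True, c: False}
  {c: False, u: False}
  {c: True, u: True}


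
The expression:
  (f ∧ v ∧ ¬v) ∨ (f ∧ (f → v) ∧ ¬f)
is never true.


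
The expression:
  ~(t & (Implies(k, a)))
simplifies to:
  ~t | (k & ~a)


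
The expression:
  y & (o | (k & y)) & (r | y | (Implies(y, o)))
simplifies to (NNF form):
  y & (k | o)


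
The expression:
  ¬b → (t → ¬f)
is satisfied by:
  {b: True, t: False, f: False}
  {t: False, f: False, b: False}
  {f: True, b: True, t: False}
  {f: True, t: False, b: False}
  {b: True, t: True, f: False}
  {t: True, b: False, f: False}
  {f: True, t: True, b: True}


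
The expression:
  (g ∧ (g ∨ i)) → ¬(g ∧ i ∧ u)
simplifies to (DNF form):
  ¬g ∨ ¬i ∨ ¬u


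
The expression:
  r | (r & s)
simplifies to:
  r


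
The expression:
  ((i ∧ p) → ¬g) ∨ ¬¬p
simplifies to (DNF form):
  True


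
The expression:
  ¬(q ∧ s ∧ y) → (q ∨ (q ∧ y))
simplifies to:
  q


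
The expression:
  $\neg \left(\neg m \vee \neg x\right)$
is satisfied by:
  {m: True, x: True}


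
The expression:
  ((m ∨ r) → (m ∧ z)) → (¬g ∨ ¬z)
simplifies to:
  (r ∧ ¬m) ∨ ¬g ∨ ¬z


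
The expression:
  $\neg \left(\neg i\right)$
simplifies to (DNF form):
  $i$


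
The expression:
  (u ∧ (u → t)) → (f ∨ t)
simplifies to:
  True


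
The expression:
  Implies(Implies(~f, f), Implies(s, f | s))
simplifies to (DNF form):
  True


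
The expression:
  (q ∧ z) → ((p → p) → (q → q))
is always true.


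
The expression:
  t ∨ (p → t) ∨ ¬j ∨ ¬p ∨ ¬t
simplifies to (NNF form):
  True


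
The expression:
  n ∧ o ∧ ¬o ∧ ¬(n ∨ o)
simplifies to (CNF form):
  False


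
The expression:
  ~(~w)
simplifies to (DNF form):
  w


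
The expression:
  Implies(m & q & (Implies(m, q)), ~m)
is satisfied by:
  {m: False, q: False}
  {q: True, m: False}
  {m: True, q: False}


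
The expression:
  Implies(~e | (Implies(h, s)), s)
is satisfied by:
  {s: True, h: True, e: True}
  {s: True, h: True, e: False}
  {s: True, e: True, h: False}
  {s: True, e: False, h: False}
  {h: True, e: True, s: False}


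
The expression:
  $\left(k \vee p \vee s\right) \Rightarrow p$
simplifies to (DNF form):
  $p \vee \left(\neg k \wedge \neg s\right)$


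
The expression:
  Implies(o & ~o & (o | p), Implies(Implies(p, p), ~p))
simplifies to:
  True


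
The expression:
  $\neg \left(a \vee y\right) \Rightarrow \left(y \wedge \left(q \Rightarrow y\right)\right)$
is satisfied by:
  {a: True, y: True}
  {a: True, y: False}
  {y: True, a: False}


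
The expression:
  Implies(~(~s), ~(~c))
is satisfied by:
  {c: True, s: False}
  {s: False, c: False}
  {s: True, c: True}


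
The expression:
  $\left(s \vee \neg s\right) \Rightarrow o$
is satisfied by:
  {o: True}


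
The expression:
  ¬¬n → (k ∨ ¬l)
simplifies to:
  k ∨ ¬l ∨ ¬n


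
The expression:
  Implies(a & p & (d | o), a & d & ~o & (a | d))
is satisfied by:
  {p: False, o: False, a: False}
  {a: True, p: False, o: False}
  {o: True, p: False, a: False}
  {a: True, o: True, p: False}
  {p: True, a: False, o: False}
  {a: True, p: True, o: False}
  {o: True, p: True, a: False}


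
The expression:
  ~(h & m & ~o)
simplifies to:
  o | ~h | ~m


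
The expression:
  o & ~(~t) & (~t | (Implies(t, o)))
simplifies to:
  o & t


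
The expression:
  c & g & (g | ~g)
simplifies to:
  c & g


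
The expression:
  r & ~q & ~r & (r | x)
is never true.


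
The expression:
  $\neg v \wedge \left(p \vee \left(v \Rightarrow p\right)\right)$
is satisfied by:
  {v: False}


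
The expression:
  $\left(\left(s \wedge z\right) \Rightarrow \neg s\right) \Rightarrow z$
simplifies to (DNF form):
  $z$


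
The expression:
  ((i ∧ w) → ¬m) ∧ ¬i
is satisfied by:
  {i: False}


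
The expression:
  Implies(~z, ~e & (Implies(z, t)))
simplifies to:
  z | ~e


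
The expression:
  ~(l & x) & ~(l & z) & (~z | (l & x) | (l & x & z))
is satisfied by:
  {z: False, l: False, x: False}
  {x: True, z: False, l: False}
  {l: True, z: False, x: False}


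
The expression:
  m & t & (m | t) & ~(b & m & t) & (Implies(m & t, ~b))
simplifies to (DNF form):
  m & t & ~b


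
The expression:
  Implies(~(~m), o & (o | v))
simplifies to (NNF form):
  o | ~m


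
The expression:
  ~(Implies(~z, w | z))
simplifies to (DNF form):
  ~w & ~z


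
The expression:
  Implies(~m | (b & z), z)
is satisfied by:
  {z: True, m: True}
  {z: True, m: False}
  {m: True, z: False}


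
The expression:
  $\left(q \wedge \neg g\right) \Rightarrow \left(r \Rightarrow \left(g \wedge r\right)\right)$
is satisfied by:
  {g: True, q: False, r: False}
  {g: False, q: False, r: False}
  {r: True, g: True, q: False}
  {r: True, g: False, q: False}
  {q: True, g: True, r: False}
  {q: True, g: False, r: False}
  {q: True, r: True, g: True}


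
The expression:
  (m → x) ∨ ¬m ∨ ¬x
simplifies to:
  True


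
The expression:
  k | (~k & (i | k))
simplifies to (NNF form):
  i | k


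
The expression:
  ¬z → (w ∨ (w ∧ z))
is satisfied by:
  {z: True, w: True}
  {z: True, w: False}
  {w: True, z: False}


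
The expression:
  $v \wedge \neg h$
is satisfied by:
  {v: True, h: False}


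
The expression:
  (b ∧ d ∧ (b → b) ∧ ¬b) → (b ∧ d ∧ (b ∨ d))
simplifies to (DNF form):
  True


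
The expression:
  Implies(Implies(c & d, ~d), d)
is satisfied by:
  {d: True}


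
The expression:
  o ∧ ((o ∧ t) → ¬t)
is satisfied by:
  {o: True, t: False}


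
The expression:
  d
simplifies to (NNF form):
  d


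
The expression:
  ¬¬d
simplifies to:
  d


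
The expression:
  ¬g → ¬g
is always true.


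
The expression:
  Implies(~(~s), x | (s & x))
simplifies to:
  x | ~s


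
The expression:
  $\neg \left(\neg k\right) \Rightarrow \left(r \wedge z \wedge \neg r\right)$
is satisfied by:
  {k: False}


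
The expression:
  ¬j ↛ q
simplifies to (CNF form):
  ¬j ∧ ¬q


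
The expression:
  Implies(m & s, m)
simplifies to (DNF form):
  True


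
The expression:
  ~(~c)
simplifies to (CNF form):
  c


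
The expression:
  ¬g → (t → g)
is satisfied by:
  {g: True, t: False}
  {t: False, g: False}
  {t: True, g: True}


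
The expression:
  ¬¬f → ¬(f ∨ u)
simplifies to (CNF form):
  ¬f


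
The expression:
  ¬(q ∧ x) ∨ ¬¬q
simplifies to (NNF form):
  True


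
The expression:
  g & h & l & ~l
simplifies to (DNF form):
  False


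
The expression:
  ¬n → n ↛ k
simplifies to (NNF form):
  n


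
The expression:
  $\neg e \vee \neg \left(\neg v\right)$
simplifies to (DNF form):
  $v \vee \neg e$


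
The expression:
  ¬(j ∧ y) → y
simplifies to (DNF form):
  y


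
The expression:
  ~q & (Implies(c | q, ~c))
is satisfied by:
  {q: False, c: False}


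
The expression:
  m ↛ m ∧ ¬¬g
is never true.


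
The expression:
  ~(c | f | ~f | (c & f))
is never true.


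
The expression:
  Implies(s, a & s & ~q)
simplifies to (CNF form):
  (a | ~s) & (~q | ~s)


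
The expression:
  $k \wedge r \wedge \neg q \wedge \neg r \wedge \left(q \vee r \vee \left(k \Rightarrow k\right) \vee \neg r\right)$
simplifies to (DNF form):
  $\text{False}$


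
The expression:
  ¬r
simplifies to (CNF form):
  ¬r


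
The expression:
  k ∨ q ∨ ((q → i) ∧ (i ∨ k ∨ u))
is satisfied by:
  {i: True, k: True, q: True, u: True}
  {i: True, k: True, q: True, u: False}
  {i: True, k: True, u: True, q: False}
  {i: True, k: True, u: False, q: False}
  {i: True, q: True, u: True, k: False}
  {i: True, q: True, u: False, k: False}
  {i: True, q: False, u: True, k: False}
  {i: True, q: False, u: False, k: False}
  {k: True, q: True, u: True, i: False}
  {k: True, q: True, u: False, i: False}
  {k: True, u: True, q: False, i: False}
  {k: True, u: False, q: False, i: False}
  {q: True, u: True, k: False, i: False}
  {q: True, k: False, u: False, i: False}
  {u: True, k: False, q: False, i: False}


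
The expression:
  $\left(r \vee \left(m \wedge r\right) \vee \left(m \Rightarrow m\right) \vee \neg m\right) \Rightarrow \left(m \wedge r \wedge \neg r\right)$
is never true.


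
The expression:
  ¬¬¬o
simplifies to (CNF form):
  ¬o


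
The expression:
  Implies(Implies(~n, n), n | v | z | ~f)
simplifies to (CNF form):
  True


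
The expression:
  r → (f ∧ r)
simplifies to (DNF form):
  f ∨ ¬r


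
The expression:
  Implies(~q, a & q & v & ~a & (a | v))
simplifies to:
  q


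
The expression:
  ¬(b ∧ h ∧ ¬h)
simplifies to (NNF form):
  True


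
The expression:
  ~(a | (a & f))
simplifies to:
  ~a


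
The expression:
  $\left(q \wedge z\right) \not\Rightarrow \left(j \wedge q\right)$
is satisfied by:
  {z: True, q: True, j: False}


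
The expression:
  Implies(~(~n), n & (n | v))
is always true.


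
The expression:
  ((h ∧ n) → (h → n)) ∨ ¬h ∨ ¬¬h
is always true.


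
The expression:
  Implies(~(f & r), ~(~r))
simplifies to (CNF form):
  r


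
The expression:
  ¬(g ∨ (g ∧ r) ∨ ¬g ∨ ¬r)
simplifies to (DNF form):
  False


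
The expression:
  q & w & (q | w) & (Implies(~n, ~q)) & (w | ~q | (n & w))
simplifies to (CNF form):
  n & q & w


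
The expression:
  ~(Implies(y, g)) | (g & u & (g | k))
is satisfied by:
  {u: True, y: True, g: False}
  {y: True, g: False, u: False}
  {g: True, u: True, y: True}
  {g: True, u: True, y: False}


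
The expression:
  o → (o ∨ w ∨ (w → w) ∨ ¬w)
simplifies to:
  True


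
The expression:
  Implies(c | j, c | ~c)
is always true.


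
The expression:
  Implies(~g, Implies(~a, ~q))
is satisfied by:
  {a: True, g: True, q: False}
  {a: True, g: False, q: False}
  {g: True, a: False, q: False}
  {a: False, g: False, q: False}
  {a: True, q: True, g: True}
  {a: True, q: True, g: False}
  {q: True, g: True, a: False}


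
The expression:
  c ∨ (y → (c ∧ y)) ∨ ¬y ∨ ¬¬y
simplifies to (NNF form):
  True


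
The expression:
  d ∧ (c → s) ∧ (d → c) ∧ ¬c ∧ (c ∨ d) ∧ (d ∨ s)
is never true.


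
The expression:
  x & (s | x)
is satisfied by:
  {x: True}


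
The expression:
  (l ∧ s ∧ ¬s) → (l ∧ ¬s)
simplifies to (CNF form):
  True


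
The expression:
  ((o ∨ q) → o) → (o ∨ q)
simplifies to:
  o ∨ q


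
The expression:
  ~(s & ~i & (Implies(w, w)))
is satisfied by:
  {i: True, s: False}
  {s: False, i: False}
  {s: True, i: True}


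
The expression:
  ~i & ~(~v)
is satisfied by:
  {v: True, i: False}


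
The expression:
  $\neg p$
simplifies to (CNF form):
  $\neg p$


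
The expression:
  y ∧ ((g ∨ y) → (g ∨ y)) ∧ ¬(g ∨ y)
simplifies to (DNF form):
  False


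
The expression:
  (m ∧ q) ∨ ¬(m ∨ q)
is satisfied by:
  {m: False, q: False}
  {q: True, m: True}


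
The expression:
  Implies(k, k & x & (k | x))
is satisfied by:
  {x: True, k: False}
  {k: False, x: False}
  {k: True, x: True}


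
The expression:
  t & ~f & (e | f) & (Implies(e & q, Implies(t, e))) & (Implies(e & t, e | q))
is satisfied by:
  {t: True, e: True, f: False}


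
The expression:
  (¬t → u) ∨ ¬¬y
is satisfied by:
  {y: True, t: True, u: True}
  {y: True, t: True, u: False}
  {y: True, u: True, t: False}
  {y: True, u: False, t: False}
  {t: True, u: True, y: False}
  {t: True, u: False, y: False}
  {u: True, t: False, y: False}


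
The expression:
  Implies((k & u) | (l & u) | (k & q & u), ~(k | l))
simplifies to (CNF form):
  (~k | ~u) & (~l | ~u)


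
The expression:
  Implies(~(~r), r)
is always true.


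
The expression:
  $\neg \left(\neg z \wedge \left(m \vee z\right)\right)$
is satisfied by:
  {z: True, m: False}
  {m: False, z: False}
  {m: True, z: True}


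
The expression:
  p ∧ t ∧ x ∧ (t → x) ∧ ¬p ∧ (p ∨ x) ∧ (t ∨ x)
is never true.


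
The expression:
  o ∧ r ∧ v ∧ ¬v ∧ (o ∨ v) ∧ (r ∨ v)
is never true.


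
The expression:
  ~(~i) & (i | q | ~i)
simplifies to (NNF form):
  i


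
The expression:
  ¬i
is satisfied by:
  {i: False}


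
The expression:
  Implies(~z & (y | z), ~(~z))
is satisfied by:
  {z: True, y: False}
  {y: False, z: False}
  {y: True, z: True}


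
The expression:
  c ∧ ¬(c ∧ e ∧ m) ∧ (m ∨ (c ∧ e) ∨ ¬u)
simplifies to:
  c ∧ (¬e ∨ ¬m) ∧ (e ∨ m ∨ ¬u)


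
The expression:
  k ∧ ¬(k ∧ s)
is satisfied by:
  {k: True, s: False}


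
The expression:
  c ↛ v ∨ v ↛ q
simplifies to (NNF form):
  (c ∧ ¬v) ∨ (v ∧ ¬q)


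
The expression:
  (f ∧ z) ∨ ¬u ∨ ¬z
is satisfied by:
  {f: True, u: False, z: False}
  {f: False, u: False, z: False}
  {z: True, f: True, u: False}
  {z: True, f: False, u: False}
  {u: True, f: True, z: False}
  {u: True, f: False, z: False}
  {u: True, z: True, f: True}


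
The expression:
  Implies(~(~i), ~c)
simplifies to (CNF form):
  ~c | ~i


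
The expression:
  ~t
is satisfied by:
  {t: False}


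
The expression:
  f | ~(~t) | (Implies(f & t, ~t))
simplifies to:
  True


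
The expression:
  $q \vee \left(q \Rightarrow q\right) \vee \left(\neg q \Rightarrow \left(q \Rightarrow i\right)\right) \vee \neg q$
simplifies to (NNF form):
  $\text{True}$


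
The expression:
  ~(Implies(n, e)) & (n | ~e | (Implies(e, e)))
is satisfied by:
  {n: True, e: False}


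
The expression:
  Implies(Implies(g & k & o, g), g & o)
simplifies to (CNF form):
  g & o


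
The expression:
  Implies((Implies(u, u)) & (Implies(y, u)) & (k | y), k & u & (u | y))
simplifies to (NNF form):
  (k & y) | (u & ~y) | (~k & ~u)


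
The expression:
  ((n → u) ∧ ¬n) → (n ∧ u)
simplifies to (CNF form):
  n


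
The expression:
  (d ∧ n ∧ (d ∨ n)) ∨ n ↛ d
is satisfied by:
  {n: True}


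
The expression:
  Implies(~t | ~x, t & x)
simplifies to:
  t & x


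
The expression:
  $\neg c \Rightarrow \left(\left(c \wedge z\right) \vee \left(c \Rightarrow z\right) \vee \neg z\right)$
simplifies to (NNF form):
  $\text{True}$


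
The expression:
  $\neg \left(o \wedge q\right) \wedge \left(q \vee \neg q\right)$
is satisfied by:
  {o: False, q: False}
  {q: True, o: False}
  {o: True, q: False}


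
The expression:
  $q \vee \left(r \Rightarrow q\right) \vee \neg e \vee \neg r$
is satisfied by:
  {q: True, e: False, r: False}
  {e: False, r: False, q: False}
  {r: True, q: True, e: False}
  {r: True, e: False, q: False}
  {q: True, e: True, r: False}
  {e: True, q: False, r: False}
  {r: True, e: True, q: True}


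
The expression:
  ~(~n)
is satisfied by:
  {n: True}


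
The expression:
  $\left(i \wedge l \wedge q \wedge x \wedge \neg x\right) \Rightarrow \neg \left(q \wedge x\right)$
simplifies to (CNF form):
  $\text{True}$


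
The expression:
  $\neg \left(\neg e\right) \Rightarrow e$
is always true.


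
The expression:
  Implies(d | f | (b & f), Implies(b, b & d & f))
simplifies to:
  ~b | (d & f) | (~d & ~f)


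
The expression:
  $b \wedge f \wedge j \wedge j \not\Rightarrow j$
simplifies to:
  $\text{False}$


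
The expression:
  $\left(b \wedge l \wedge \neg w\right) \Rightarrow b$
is always true.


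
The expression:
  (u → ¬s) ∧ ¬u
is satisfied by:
  {u: False}


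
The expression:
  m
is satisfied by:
  {m: True}


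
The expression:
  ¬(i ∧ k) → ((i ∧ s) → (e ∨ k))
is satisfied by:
  {k: True, e: True, s: False, i: False}
  {k: True, s: False, e: False, i: False}
  {e: True, k: False, s: False, i: False}
  {k: False, s: False, e: False, i: False}
  {i: True, k: True, e: True, s: False}
  {i: True, k: True, s: False, e: False}
  {i: True, e: True, k: False, s: False}
  {i: True, k: False, s: False, e: False}
  {k: True, s: True, e: True, i: False}
  {k: True, s: True, i: False, e: False}
  {s: True, e: True, i: False, k: False}
  {s: True, i: False, e: False, k: False}
  {k: True, s: True, i: True, e: True}
  {k: True, s: True, i: True, e: False}
  {s: True, i: True, e: True, k: False}


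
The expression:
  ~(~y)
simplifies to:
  y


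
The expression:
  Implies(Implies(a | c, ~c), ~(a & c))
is always true.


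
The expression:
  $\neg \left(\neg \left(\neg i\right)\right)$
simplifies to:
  $\neg i$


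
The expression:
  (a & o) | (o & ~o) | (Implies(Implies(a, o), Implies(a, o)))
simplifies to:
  True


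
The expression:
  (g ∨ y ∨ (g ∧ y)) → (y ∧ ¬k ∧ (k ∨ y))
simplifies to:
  (y ∧ ¬k) ∨ (¬g ∧ ¬y)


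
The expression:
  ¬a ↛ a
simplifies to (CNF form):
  True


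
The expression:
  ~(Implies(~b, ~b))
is never true.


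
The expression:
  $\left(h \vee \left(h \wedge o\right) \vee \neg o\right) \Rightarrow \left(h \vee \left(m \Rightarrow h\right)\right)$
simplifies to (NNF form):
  $h \vee o \vee \neg m$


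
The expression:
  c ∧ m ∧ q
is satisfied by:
  {c: True, m: True, q: True}


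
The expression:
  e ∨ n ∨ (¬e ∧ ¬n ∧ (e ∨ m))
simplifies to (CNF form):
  e ∨ m ∨ n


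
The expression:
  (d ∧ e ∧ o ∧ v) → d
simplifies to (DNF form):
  True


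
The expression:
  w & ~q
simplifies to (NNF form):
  w & ~q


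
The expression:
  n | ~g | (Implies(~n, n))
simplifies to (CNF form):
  n | ~g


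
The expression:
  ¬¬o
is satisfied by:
  {o: True}


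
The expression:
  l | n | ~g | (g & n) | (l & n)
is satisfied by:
  {n: True, l: True, g: False}
  {n: True, g: False, l: False}
  {l: True, g: False, n: False}
  {l: False, g: False, n: False}
  {n: True, l: True, g: True}
  {n: True, g: True, l: False}
  {l: True, g: True, n: False}


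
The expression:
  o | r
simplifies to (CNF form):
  o | r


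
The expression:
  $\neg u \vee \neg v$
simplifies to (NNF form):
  $\neg u \vee \neg v$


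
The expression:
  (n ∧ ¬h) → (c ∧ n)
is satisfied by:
  {c: True, h: True, n: False}
  {c: True, h: False, n: False}
  {h: True, c: False, n: False}
  {c: False, h: False, n: False}
  {n: True, c: True, h: True}
  {n: True, c: True, h: False}
  {n: True, h: True, c: False}


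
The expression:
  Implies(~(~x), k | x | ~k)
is always true.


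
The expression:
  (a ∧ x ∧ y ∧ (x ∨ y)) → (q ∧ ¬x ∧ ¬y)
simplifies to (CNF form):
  ¬a ∨ ¬x ∨ ¬y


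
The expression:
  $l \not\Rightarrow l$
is never true.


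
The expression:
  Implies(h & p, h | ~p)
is always true.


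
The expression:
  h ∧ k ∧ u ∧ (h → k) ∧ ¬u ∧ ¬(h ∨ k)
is never true.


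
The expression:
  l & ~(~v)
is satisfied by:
  {v: True, l: True}


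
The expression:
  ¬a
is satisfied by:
  {a: False}


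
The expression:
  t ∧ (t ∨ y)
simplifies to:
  t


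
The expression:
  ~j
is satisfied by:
  {j: False}


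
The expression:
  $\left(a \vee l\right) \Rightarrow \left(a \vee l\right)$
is always true.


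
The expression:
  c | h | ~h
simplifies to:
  True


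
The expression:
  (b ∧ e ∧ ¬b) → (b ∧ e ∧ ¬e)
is always true.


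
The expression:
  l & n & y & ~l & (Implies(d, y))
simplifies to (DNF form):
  False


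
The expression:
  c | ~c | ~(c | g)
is always true.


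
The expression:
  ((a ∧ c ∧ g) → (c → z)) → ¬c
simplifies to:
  (a ∧ g ∧ ¬z) ∨ ¬c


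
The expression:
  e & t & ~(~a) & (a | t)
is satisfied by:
  {t: True, e: True, a: True}


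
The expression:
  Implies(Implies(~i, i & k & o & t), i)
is always true.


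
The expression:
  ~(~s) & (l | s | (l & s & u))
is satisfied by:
  {s: True}


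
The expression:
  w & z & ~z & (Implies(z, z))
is never true.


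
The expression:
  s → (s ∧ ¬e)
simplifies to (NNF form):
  ¬e ∨ ¬s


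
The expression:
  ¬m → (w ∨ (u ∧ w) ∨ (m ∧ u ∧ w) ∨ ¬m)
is always true.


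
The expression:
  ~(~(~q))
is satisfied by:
  {q: False}


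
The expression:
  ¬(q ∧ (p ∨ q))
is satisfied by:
  {q: False}


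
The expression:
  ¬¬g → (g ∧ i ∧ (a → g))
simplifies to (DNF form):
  i ∨ ¬g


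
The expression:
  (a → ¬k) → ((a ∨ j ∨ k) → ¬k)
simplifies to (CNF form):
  a ∨ ¬k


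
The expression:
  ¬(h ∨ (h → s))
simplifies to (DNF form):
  False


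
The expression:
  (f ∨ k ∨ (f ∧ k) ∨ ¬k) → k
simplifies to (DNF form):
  k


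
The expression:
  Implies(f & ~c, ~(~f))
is always true.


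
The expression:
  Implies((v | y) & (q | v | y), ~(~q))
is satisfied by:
  {q: True, y: False, v: False}
  {q: True, v: True, y: False}
  {q: True, y: True, v: False}
  {q: True, v: True, y: True}
  {v: False, y: False, q: False}


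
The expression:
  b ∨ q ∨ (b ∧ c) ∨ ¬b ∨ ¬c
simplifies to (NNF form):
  True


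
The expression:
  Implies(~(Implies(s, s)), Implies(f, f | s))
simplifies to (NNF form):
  True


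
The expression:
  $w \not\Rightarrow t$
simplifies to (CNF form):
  $w \wedge \neg t$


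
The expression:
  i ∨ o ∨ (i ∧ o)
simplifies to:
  i ∨ o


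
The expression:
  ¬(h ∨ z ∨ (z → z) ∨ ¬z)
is never true.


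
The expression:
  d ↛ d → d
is always true.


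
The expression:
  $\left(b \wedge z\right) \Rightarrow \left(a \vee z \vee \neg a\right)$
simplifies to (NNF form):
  $\text{True}$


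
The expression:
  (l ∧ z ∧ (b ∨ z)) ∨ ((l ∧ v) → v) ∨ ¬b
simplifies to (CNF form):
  True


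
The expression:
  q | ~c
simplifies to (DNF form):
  q | ~c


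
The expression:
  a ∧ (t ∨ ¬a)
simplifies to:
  a ∧ t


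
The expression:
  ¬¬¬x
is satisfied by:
  {x: False}


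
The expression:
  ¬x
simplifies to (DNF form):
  ¬x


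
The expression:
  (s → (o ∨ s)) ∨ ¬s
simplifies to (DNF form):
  True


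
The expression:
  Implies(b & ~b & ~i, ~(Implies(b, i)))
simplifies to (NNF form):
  True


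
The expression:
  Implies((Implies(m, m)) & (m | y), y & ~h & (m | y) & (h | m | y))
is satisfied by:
  {y: False, m: False, h: False}
  {h: True, y: False, m: False}
  {y: True, h: False, m: False}
  {m: True, y: True, h: False}


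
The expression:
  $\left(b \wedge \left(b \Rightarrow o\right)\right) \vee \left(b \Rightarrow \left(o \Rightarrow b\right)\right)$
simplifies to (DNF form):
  $\text{True}$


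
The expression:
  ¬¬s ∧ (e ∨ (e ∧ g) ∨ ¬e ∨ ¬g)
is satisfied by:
  {s: True}


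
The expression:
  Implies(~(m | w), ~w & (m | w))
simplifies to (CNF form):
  m | w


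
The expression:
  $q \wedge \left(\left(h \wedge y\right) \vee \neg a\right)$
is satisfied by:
  {h: True, q: True, y: True, a: False}
  {h: True, q: True, y: False, a: False}
  {q: True, y: True, h: False, a: False}
  {q: True, h: False, y: False, a: False}
  {a: True, h: True, q: True, y: True}


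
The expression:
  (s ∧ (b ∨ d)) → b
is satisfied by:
  {b: True, s: False, d: False}
  {s: False, d: False, b: False}
  {b: True, d: True, s: False}
  {d: True, s: False, b: False}
  {b: True, s: True, d: False}
  {s: True, b: False, d: False}
  {b: True, d: True, s: True}


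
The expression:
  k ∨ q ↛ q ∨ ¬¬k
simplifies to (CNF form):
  k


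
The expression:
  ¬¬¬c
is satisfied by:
  {c: False}


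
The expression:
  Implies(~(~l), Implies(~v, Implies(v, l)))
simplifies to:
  True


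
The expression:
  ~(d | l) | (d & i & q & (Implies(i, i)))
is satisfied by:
  {i: True, q: True, l: False, d: False}
  {i: True, q: False, l: False, d: False}
  {q: True, i: False, l: False, d: False}
  {i: False, q: False, l: False, d: False}
  {i: True, d: True, q: True, l: False}
  {i: True, d: True, l: True, q: True}


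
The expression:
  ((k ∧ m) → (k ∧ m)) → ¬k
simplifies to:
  ¬k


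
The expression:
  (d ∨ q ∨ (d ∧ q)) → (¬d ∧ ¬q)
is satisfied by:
  {q: False, d: False}


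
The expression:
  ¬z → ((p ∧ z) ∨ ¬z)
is always true.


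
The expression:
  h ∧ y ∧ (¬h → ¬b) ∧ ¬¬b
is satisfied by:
  {h: True, b: True, y: True}


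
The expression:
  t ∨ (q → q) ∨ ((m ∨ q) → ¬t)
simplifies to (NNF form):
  True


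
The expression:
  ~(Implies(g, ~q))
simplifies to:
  g & q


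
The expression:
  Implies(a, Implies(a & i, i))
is always true.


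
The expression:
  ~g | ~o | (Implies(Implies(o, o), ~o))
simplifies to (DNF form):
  ~g | ~o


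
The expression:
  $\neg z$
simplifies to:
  $\neg z$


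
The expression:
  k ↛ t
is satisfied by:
  {k: True, t: False}


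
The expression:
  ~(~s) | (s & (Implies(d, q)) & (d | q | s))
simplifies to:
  s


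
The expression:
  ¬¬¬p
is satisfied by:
  {p: False}


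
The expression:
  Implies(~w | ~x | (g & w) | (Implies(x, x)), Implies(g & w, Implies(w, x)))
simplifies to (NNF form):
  x | ~g | ~w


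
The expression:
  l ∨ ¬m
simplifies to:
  l ∨ ¬m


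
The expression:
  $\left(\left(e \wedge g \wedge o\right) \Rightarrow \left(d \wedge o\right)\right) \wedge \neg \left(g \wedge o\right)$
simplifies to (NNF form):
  $\neg g \vee \neg o$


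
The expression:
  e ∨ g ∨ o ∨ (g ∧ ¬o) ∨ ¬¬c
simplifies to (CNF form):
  c ∨ e ∨ g ∨ o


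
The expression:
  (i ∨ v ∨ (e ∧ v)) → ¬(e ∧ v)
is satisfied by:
  {v: False, e: False}
  {e: True, v: False}
  {v: True, e: False}


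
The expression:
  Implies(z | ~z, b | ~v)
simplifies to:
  b | ~v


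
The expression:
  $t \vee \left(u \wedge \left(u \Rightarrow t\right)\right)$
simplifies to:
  $t$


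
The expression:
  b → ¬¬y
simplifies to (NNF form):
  y ∨ ¬b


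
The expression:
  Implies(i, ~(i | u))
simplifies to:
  ~i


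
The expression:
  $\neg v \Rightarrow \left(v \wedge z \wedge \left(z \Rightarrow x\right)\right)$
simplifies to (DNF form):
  $v$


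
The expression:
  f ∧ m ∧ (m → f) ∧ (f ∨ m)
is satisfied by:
  {m: True, f: True}


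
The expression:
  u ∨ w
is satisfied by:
  {u: True, w: True}
  {u: True, w: False}
  {w: True, u: False}


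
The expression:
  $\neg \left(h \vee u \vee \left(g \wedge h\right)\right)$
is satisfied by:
  {u: False, h: False}


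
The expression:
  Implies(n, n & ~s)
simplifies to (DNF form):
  ~n | ~s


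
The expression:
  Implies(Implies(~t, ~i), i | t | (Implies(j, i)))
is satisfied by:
  {i: True, t: True, j: False}
  {i: True, t: False, j: False}
  {t: True, i: False, j: False}
  {i: False, t: False, j: False}
  {i: True, j: True, t: True}
  {i: True, j: True, t: False}
  {j: True, t: True, i: False}


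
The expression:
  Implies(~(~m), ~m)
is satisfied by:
  {m: False}


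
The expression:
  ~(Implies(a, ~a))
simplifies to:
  a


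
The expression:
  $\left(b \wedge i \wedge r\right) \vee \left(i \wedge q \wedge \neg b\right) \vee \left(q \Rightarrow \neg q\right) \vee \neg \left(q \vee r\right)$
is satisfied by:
  {r: True, i: True, q: False, b: False}
  {i: True, r: False, q: False, b: False}
  {r: True, b: True, i: True, q: False}
  {b: True, i: True, r: False, q: False}
  {r: True, b: False, i: False, q: False}
  {b: False, i: False, q: False, r: False}
  {r: True, b: True, i: False, q: False}
  {b: True, r: False, i: False, q: False}
  {r: True, q: True, i: True, b: False}
  {q: True, i: True, b: False, r: False}
  {r: True, b: True, q: True, i: True}


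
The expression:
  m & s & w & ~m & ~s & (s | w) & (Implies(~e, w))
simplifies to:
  False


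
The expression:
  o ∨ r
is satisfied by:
  {r: True, o: True}
  {r: True, o: False}
  {o: True, r: False}


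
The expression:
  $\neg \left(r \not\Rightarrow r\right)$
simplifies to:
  $\text{True}$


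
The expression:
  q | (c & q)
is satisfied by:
  {q: True}


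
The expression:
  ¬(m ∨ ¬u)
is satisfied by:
  {u: True, m: False}


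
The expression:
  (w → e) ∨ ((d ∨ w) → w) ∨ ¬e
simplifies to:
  True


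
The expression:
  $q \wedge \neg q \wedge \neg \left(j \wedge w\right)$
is never true.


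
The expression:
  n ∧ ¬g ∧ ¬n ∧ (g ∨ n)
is never true.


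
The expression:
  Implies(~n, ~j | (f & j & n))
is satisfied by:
  {n: True, j: False}
  {j: False, n: False}
  {j: True, n: True}


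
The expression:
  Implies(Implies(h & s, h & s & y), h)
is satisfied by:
  {h: True}


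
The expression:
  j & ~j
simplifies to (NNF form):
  False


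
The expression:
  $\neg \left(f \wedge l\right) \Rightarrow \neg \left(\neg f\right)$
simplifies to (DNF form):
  $f$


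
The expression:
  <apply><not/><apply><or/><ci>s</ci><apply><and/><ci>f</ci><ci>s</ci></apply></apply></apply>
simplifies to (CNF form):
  <apply><not/><ci>s</ci></apply>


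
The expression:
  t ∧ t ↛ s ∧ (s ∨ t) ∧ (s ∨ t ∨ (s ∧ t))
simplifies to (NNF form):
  t ∧ ¬s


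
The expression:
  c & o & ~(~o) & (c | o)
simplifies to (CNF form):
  c & o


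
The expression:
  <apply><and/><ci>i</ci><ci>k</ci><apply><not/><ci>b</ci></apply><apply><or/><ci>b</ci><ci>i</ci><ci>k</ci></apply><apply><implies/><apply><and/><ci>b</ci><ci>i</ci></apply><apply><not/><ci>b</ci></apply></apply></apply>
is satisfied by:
  {i: True, k: True, b: False}


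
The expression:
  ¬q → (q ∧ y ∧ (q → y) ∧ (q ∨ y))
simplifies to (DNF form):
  q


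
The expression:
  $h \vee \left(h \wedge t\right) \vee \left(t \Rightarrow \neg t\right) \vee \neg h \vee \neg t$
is always true.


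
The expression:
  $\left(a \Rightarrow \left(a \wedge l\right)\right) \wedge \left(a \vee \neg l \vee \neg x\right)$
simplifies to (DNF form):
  $\left(a \wedge l\right) \vee \left(\neg a \wedge \neg l\right) \vee \left(\neg a \wedge \neg x\right)$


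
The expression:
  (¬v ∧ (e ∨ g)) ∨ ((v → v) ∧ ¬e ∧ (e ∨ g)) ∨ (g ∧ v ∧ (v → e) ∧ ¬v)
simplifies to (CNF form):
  (e ∨ g) ∧ (e ∨ ¬e) ∧ (g ∨ ¬v) ∧ (¬e ∨ ¬v)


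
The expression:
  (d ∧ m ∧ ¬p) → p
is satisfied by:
  {p: True, m: False, d: False}
  {m: False, d: False, p: False}
  {d: True, p: True, m: False}
  {d: True, m: False, p: False}
  {p: True, m: True, d: False}
  {m: True, p: False, d: False}
  {d: True, m: True, p: True}


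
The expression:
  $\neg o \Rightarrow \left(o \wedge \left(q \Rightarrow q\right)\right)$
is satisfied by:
  {o: True}


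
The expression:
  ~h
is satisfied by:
  {h: False}


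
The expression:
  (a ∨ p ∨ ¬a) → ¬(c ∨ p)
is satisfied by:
  {p: False, c: False}


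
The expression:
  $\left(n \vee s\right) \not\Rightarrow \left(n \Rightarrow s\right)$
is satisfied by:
  {n: True, s: False}


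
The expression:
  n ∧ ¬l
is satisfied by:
  {n: True, l: False}


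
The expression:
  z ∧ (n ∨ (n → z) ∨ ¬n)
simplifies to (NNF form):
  z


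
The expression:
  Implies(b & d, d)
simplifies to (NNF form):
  True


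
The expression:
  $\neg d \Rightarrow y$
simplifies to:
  $d \vee y$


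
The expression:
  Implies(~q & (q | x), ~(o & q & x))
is always true.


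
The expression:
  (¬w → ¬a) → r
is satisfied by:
  {r: True, a: True, w: False}
  {r: True, a: False, w: False}
  {r: True, w: True, a: True}
  {r: True, w: True, a: False}
  {a: True, w: False, r: False}


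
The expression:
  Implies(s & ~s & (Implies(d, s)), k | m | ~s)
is always true.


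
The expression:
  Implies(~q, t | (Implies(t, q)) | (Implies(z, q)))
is always true.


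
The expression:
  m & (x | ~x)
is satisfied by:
  {m: True}


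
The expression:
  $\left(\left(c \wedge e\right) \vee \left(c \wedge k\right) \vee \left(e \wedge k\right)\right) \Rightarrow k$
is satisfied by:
  {k: True, c: False, e: False}
  {c: False, e: False, k: False}
  {e: True, k: True, c: False}
  {e: True, c: False, k: False}
  {k: True, c: True, e: False}
  {c: True, k: False, e: False}
  {e: True, c: True, k: True}


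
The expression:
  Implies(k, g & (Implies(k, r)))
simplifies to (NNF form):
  ~k | (g & r)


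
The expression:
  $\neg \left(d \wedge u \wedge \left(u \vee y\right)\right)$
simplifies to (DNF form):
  $\neg d \vee \neg u$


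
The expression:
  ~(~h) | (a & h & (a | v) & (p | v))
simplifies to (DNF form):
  h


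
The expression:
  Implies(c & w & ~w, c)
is always true.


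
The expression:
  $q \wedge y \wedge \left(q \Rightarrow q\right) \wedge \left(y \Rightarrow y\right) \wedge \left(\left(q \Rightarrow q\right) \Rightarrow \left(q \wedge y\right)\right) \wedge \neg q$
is never true.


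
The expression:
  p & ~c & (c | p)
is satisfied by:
  {p: True, c: False}


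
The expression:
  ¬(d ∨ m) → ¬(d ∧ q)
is always true.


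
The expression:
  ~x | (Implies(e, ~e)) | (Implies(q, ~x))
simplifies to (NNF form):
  ~e | ~q | ~x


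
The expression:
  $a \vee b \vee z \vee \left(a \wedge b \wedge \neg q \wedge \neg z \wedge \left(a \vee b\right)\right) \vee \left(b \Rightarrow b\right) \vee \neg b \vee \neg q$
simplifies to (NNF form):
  $\text{True}$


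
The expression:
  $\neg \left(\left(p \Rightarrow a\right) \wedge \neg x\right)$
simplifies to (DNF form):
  $x \vee \left(p \wedge \neg a\right)$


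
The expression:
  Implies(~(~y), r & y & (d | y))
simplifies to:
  r | ~y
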